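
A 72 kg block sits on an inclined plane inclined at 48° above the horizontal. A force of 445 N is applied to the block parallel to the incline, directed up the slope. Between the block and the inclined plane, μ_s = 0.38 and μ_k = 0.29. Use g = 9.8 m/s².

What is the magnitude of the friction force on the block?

f ≈ 79.4 N (up the incline)

Perpendicular to the surface, N = m g cos θ = 72·9.8·cos 48° = 472.1 N.
The friction needed for equilibrium is m g sin θ − P = 524.4 − 445 = 79.36 N, measured positive up-slope.
Static friction can supply at most μ_s N = 179.4 N.
Since |79.36| ≤ 179.4 N, static friction is sufficient; f equals the required value, not μ_s N.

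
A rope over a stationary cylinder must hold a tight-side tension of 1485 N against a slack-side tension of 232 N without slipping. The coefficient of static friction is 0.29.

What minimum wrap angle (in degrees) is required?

β_min ≈ 367°

T₂/T₁ = e^{μβ} → β = ln(T₂/T₁)/μ.
β = ln(1485/232)/0.29 = 1.856/0.29 = 6.401 rad.
In degrees: β = 6.401 × 180/π = 367°.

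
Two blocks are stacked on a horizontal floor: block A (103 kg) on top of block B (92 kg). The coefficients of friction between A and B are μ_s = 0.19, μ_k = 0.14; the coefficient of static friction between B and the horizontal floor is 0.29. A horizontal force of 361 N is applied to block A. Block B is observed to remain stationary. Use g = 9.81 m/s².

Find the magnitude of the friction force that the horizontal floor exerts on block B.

f ≈ 141 N

The normal force B exerts on A is simply A's weight, N₁ = 1010 N.
So the A–B interface can sustain at most μ_s N₁ = 192 N of static friction.
Since P = 361 N > 192 N, A slides on B; the A–B friction is kinetic: f₁ = μ_k N₁ = 0.14×1010 = 141 N.
By Newton's third law B feels 141 N forward from A. With B stationary, the floor's static friction on B balances it: f₂ = 141 N (well within μ_s(m_A+m_B)g = 554.8 N).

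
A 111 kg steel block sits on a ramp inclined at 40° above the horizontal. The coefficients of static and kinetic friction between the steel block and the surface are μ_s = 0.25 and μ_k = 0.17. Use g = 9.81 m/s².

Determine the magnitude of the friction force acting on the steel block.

Normal force: N = m g cos θ = 111 × 9.81 × cos 40° = 834.2 N.
For equilibrium along the incline, friction must balance the weight component: f = m g sin θ = 699.9 N up the slope.
The static-friction ceiling is μ_s N = 0.25 × 834.2 = 208.5 N.
Since |699.9| > 208.5 N, static friction cannot hold it; the steel block slides down the incline and kinetic friction applies: f = μ_k N = 0.17 × 834.2 = 142 N.

f ≈ 142 N (up the incline)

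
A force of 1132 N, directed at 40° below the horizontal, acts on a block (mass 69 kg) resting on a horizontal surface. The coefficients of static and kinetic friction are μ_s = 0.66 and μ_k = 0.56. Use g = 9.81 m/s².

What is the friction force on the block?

f ≈ 867 N

N = m g + P sin α = 676.9 + 1132×sin 40° = 1405 N.
The horizontal driving force is P cos α = 867.2 N, so equilibrium needs friction f = 867.2 N.
The static-friction limit is μ_s N = 927 N.
867.2 ≤ 927 N → static; friction equals the required 867 N.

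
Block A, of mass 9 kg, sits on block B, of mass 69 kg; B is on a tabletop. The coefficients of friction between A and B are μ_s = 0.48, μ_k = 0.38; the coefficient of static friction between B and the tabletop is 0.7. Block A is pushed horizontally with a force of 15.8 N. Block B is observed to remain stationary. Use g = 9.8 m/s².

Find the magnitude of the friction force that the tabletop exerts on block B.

f ≈ 15.8 N

Normal force at the A–B interface: N₁ = m_A g = 88.2 N.
Maximum static friction on A from B: μ_s N₁ = 0.48×88.2 = 42.34 N.
Since P = 15.8 N ≤ 42.34 N, A does not slip on B; friction on A equals P = 15.8 N.
B experiences an equal 15.8 N forward from A (third law). B is in equilibrium, so the floor supplies f₂ = 15.8 N of static friction (limit μ_s(m_A+m_B)g = 535.1 N, not exceeded).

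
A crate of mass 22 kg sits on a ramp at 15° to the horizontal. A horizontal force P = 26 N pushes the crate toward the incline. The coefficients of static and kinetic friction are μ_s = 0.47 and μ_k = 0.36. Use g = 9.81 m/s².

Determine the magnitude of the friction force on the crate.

f ≈ 30.7 N (up the incline)

Resolve perpendicular to the incline: N = m g cos θ + P sin θ = 22×9.81×cos 15° + 26×sin 15° = 215.2 N.
Parallel to the incline: P cos θ − m g sin θ = 25.11 − 55.86 = -30.74 N; the friction needed to balance this is 30.74 N acting up the slope.
Maximum static friction: μ_s N = 0.47 × 215.2 = 101.1 N.
|f_req| = 30.74 ≤ 101.1 N → the crate is in equilibrium; friction equals the required value.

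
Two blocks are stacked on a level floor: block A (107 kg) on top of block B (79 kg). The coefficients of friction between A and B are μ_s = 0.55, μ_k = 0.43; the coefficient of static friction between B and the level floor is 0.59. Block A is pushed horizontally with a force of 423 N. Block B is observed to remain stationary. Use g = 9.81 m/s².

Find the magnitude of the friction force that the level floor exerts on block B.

The normal force B exerts on A is simply A's weight, N₁ = 1050 N.
So the A–B interface can sustain at most μ_s N₁ = 577.3 N of static friction.
P = 423 N is within that limit, so A and B move together (both at rest); the A–B friction is simply f₁ = P = 423 N.
B experiences an equal 423 N forward from A (third law). B is in equilibrium, so the floor supplies f₂ = 423 N of static friction (limit μ_s(m_A+m_B)g = 1077 N, not exceeded).

f ≈ 423 N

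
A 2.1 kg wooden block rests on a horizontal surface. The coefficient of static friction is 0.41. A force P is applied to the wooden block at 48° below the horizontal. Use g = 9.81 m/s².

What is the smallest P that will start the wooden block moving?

P ≈ 23.2 N

N = m g + P sin α (the push presses the wooden block into the horizontal surface).
At impending slip, P cos α = μ_s N = μ_s (m g + P sin α).
Solving: P (cos α − μ_s sin α) = μ_s m g → P = 0.41×20.6/(cos 48° − 0.41 sin 48°) = 8.45/0.3644 = 23.2 N.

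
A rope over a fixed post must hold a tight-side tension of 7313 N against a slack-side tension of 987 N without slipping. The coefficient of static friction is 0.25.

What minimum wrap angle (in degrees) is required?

T₂/T₁ = e^{μβ} → β = ln(T₂/T₁)/μ.
β = ln(7313/987)/0.25 = 2.003/0.25 = 8.011 rad.
In degrees: β = 8.011 × 180/π = 459°.

β_min ≈ 459°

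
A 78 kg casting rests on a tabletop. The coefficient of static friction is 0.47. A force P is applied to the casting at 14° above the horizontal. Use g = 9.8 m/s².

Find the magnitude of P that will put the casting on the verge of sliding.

N = m g − P sin α (the pull lifts the casting).
At impending slip, P cos α = μ_s N = μ_s (m g − P sin α).
Solving: P (cos α + μ_s sin α) = μ_s m g → P = 0.47×764/(cos 14° + 0.47 sin 14°) = 359/1.084 = 331 N.

P ≈ 331 N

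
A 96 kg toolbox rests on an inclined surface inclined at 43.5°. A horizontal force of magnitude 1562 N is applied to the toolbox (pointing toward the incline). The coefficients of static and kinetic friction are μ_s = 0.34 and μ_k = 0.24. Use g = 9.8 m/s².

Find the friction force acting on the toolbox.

Resolve perpendicular to the incline: N = m g cos θ + P sin θ = 96×9.8×cos 43.5° + 1562×sin 43.5° = 1758 N.
Along the incline, the net driving force (taking up-slope positive) is P cos θ − m g sin θ = 1133 − 647.6 = 485.4 N, so equilibrium requires friction f = -485.4 N (down-slope).
The limit of static friction is μ_s N = 597.6 N.
|f_req| = 485.4 ≤ 597.6 N → the toolbox is in equilibrium; friction equals the required value.

f ≈ 485 N (down the incline)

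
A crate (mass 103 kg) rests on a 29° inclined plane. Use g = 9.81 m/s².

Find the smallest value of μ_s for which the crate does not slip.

μ_s,min ≈ 0.554

At the slip threshold m g sin θ = μ_s m g cos θ, so μ_s,min = tan θ.
μ_s,min = tan 29° = 0.554.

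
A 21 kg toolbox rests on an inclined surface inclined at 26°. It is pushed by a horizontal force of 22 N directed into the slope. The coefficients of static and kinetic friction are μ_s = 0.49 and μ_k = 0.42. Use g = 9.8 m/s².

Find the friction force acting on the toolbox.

f ≈ 70.4 N (up the incline)

The horizontal push has a component P sin θ into the surface, so N = m g cos θ + P sin θ = 185 + 9.644 = 194.6 N.
Along the incline, the net driving force (taking up-slope positive) is P cos θ − m g sin θ = 19.77 − 90.22 = -70.44 N, so equilibrium requires friction f = 70.44 N (up-slope).
The limit of static friction is μ_s N = 95.36 N.
|f_req| = 70.44 ≤ 95.36 N → the toolbox is in equilibrium; friction equals the required value.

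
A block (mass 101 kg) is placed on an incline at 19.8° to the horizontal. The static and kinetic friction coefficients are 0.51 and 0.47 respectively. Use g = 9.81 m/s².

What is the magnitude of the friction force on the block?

f ≈ 336 N (up the incline)

Perpendicular to the surface, N = m g cos θ = 101·9.81·cos 19.8° = 932.2 N.
Along the slope the weight component is m g sin θ = 335.6 N; friction must supply exactly this, acting up-slope.
Maximum static friction available: μ_s N = 0.51 × 932.2 = 475.4 N.
Since |335.6| ≤ 475.4 N, static friction is sufficient; f equals the required value, not μ_s N.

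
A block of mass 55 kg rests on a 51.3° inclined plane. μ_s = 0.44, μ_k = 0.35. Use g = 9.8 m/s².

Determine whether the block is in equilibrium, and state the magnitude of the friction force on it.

N = m g cos θ = 337 N.
Down-slope weight component: m g sin θ = 421 N.
μ_s N = 148 N.
421 > 148 N, so it slides; kinetic friction f = μ_k N = 0.35×337 = 118 N.

f ≈ 118 N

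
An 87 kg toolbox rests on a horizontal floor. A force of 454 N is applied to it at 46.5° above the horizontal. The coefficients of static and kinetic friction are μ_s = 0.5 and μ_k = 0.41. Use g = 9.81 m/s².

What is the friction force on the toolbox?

f ≈ 215 N

Vertical equilibrium gives N = m g − P sin α = 524.2 N.
For equilibrium, f = P cos α = 454×cos 46.5° = 312.5 N.
The static-friction limit is μ_s N = 262.1 N.
The required friction exceeds μ_s N, so the toolbox moves and f = μ_k N = 215 N.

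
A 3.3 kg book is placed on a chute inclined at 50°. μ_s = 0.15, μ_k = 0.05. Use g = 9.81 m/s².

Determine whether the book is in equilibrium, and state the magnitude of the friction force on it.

f ≈ 1.04 N

N = m g cos θ = 20.8 N.
Down-slope weight component: m g sin θ = 24.8 N.
μ_s N = 3.12 N.
24.8 > 3.12 N, so it slides; kinetic friction f = μ_k N = 0.05×20.8 = 1.04 N.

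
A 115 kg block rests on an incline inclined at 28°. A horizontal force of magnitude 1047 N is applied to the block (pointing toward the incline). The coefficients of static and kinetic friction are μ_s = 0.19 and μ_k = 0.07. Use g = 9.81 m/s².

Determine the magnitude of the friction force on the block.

The horizontal push has a component P sin θ into the surface, so N = m g cos θ + P sin θ = 996.1 + 491.5 = 1488 N.
Parallel to the incline: P cos θ − m g sin θ = 924.4 − 529.6 = 394.8 N; the friction needed to balance this is 394.8 N acting down the slope.
Maximum static friction: μ_s N = 0.19 × 1488 = 282.7 N.
The required 394.8 N exceeds the static limit, so the block slides up-slope and f = μ_k N = 0.07×1488 = 104 N.

f ≈ 104 N (down the incline)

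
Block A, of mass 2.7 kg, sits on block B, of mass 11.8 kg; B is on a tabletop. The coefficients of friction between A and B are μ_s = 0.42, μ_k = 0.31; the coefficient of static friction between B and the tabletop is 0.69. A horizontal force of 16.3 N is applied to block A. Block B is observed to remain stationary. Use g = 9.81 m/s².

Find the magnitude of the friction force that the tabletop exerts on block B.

The normal force B exerts on A is simply A's weight, N₁ = 26.49 N.
So the A–B interface can sustain at most μ_s N₁ = 11.12 N of static friction.
Since P = 16.3 N > 11.12 N, A slides on B; the A–B friction is kinetic: f₁ = μ_k N₁ = 0.31×26.49 = 8.21 N.
By Newton's third law B feels 8.21 N forward from A. With B stationary, the floor's static friction on B balances it: f₂ = 8.21 N (well within μ_s(m_A+m_B)g = 98.15 N).

f ≈ 8.21 N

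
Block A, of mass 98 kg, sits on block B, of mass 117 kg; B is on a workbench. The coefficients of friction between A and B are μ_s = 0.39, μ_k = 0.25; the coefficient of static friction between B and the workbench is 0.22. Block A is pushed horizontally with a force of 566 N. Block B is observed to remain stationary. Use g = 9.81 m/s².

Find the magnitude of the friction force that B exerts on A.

Between the blocks, N₁ = m_A g = 961.4 N.
Maximum static friction on A from B: μ_s N₁ = 0.39×961.4 = 374.9 N.
Since P = 566 N > 374.9 N, A slides on B; the A–B friction is kinetic: f₁ = μ_k N₁ = 0.25×961.4 = 240 N.
By Newton's third law B feels 240 N forward from A. With B stationary, the floor's static friction on B balances it: f₂ = 240 N (well within μ_s(m_A+m_B)g = 464 N).

f ≈ 240 N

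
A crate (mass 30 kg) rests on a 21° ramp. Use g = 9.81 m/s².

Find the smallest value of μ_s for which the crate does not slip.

μ_s,min ≈ 0.384

At the slip threshold m g sin θ = μ_s m g cos θ, so μ_s,min = tan θ.
μ_s,min = tan 21° = 0.384.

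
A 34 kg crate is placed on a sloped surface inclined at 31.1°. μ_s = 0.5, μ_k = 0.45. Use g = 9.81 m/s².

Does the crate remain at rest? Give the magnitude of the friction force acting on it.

N = m g cos θ = 286 N.
Down-slope weight component: m g sin θ = 172 N.
μ_s N = 143 N.
172 > 143 N, so it slides; kinetic friction f = μ_k N = 0.45×286 = 129 N.

f ≈ 129 N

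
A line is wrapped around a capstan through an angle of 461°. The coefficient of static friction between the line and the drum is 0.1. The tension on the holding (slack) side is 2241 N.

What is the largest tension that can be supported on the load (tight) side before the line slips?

T_max ≈ 5010 N

At impending slip the capstan equation gives T₂/T₁ = e^{μβ} with β in radians.
β = 461° × π/180 = 8.046 rad.
e^{μβ} = e^{0.1×8.046} = 2.236.
T₂ = T₁ · e^{μβ} = 2241 × 2.236 = 5010 N.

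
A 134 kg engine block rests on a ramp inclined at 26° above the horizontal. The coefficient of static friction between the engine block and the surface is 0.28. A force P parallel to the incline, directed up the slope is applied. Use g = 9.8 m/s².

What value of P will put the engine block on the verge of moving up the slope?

At impending motion up the slope, friction acts down-slope at its limit: f = μ_s N.
P is parallel to the surface, so N = m g cos θ = 1180 N.
Along the incline: P = m g sin θ + μ_s N = 576 + 0.28×1180 = 906 N.

P ≈ 906 N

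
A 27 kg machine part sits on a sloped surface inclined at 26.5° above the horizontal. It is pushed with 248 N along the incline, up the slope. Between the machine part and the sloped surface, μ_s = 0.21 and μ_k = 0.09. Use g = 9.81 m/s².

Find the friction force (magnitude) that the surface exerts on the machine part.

f ≈ 21.3 N (down the incline)

Perpendicular to the surface, N = m g cos θ = 27·9.81·cos 26.5° = 237 N.
For equilibrium along the incline the friction force must supply f = m g sin θ − P = 118.2 − 248 = -129.8 N (positive meaning up-slope).
Maximum static friction available: μ_s N = 0.21 × 237 = 49.78 N.
|-129.8| exceeds 49.78 N, so the machine part slips up-slope; friction is kinetic, f = μ_k N = 0.09×237 = 21.3 N.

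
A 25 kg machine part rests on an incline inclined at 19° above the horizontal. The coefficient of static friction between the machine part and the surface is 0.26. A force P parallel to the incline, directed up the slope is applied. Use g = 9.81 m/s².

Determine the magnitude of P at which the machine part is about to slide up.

At impending motion up the slope, friction acts down-slope at its limit: f = μ_s N.
P is parallel to the surface, so N = m g cos θ = 232 N.
Along the incline: P = m g sin θ + μ_s N = 79.8 + 0.26×232 = 140 N.

P ≈ 140 N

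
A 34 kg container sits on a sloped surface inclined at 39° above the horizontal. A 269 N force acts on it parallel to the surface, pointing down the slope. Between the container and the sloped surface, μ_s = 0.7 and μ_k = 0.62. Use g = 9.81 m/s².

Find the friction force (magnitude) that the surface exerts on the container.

Normal force: N = m g cos θ = 34 × 9.81 × cos 39° = 259.2 N.
For equilibrium along the incline the friction force must supply f = m g sin θ + P = 209.9 + 269 = 478.9 N (positive meaning up-slope).
The static-friction ceiling is μ_s N = 0.7 × 259.2 = 181.4 N.
|478.9| exceeds 181.4 N, so the container slips down-slope; friction is kinetic, f = μ_k N = 0.62×259.2 = 161 N.

f ≈ 161 N (up the incline)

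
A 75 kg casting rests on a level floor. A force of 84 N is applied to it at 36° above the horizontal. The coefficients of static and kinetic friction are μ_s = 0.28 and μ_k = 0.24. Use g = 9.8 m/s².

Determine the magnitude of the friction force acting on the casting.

N = m g − P sin α = 735 − 84×sin 36° = 685.6 N.
For equilibrium, f = P cos α = 84×cos 36° = 67.96 N.
The static-friction limit is μ_s N = 192 N.
Since 67.96 N does not exceed the limit, the casting stays at rest and f = 68 N.

f ≈ 68 N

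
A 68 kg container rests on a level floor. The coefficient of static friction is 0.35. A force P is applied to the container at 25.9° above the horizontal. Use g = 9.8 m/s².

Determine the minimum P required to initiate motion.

P ≈ 222 N

N = m g − P sin α (the pull lifts the container).
At impending slip, P cos α = μ_s N = μ_s (m g − P sin α).
Solving: P (cos α + μ_s sin α) = μ_s m g → P = 0.35×666/(cos 25.9° + 0.35 sin 25.9°) = 233/1.052 = 222 N.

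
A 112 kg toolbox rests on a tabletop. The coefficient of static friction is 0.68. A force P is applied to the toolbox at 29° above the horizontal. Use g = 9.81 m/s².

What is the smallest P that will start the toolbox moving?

P ≈ 620 N

N = m g − P sin α (the pull lifts the toolbox).
At impending slip, P cos α = μ_s N = μ_s (m g − P sin α).
Solving: P (cos α + μ_s sin α) = μ_s m g → P = 0.68×1100/(cos 29° + 0.68 sin 29°) = 747/1.204 = 620 N.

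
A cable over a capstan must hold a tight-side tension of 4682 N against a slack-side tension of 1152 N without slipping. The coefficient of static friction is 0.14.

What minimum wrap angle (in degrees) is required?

β_min ≈ 574°

T₂/T₁ = e^{μβ} → β = ln(T₂/T₁)/μ.
β = ln(4682/1152)/0.14 = 1.402/0.14 = 10.02 rad.
In degrees: β = 10.02 × 180/π = 574°.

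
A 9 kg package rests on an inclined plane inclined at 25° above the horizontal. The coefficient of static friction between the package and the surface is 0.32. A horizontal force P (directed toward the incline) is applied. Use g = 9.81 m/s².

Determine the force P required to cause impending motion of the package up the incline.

At impending motion up the slope, friction acts down-slope at its limit: f = μ_s N.
Perpendicular to the incline: N = m g cos θ + P sin θ.
Along the incline: P cos θ = m g sin θ + μ_s N = m g sin θ + μ_s (m g cos θ + P sin θ).
Solving, P (cos θ − μ_s sin θ) = m g (sin θ + μ_s cos θ), so P = 9×9.81×(sin 25° + 0.32 cos 25°)/(cos 25° − 0.32 sin 25°) = 88.3×0.7126/0.7711 = 81.6 N.

P ≈ 81.6 N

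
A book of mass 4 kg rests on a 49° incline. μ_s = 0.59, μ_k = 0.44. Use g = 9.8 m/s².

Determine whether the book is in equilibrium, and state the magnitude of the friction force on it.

f ≈ 11.3 N

N = m g cos θ = 25.7 N.
Down-slope weight component: m g sin θ = 29.6 N.
μ_s N = 15.2 N.
29.6 > 15.2 N, so it slides; kinetic friction f = μ_k N = 0.44×25.7 = 11.3 N.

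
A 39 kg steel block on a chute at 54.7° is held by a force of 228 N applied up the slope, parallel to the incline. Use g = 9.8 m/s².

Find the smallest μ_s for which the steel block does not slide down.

N = m g cos θ = 220.9 N.
Friction must make up the shortfall along the incline: f = m g sin θ − P = 311.9 − 228 = 83.93 N.
At the threshold f = μ_s N, so μ_s,min = 83.93/220.9 = 0.38.

μ_s,min ≈ 0.38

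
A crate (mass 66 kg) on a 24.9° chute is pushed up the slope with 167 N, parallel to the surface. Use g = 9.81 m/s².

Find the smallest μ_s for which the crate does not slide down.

N = m g cos θ = 587.3 N.
Friction must make up the shortfall along the incline: f = m g sin θ − P = 272.6 − 167 = 105.6 N.
At the threshold f = μ_s N, so μ_s,min = 105.6/587.3 = 0.18.

μ_s,min ≈ 0.18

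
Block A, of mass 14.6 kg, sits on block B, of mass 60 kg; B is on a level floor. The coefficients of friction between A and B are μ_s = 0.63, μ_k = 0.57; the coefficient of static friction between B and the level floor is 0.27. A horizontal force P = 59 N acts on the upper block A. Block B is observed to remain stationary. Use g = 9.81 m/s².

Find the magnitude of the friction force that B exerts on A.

f ≈ 59 N

The normal force B exerts on A is simply A's weight, N₁ = 143.2 N.
So the A–B interface can sustain at most μ_s N₁ = 90.23 N of static friction.
P = 59 N is within that limit, so A and B move together (both at rest); the A–B friction is simply f₁ = P = 59 N.
B experiences an equal 59 N forward from A (third law). B is in equilibrium, so the floor supplies f₂ = 59 N of static friction (limit μ_s(m_A+m_B)g = 197.6 N, not exceeded).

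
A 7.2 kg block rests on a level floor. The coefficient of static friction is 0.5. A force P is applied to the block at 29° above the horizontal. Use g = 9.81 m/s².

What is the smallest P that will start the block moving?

P ≈ 31.6 N

N = m g − P sin α (the pull lifts the block).
At impending slip, P cos α = μ_s N = μ_s (m g − P sin α).
Solving: P (cos α + μ_s sin α) = μ_s m g → P = 0.5×70.6/(cos 29° + 0.5 sin 29°) = 35.3/1.117 = 31.6 N.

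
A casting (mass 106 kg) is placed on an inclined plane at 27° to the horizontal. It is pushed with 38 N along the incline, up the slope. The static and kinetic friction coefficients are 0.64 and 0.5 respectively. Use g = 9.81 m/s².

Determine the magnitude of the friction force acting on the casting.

f ≈ 434 N (up the incline)

Normal force: N = m g cos θ = 106 × 9.81 × cos 27° = 926.5 N.
For equilibrium along the incline the friction force must supply f = m g sin θ − P = 472.1 − 38 = 434.1 N (positive meaning up-slope).
The static-friction ceiling is μ_s N = 0.64 × 926.5 = 593 N.
Since |434.1| ≤ 593 N, the casting remains in static equilibrium and friction takes exactly the required value.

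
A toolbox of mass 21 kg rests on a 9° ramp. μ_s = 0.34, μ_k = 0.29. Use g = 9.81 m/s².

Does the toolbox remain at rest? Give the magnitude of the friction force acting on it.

f ≈ 32.2 N

N = m g cos θ = 203 N.
Down-slope weight component: m g sin θ = 32.2 N.
μ_s N = 69.2 N.
32.2 ≤ 69.2 N, so it stays put; friction = 32.2 N.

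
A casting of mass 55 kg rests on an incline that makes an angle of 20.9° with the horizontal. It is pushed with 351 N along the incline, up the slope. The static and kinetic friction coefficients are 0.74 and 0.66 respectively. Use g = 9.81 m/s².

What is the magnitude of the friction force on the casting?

f ≈ 159 N (down the incline)

Perpendicular to the surface, N = m g cos θ = 55·9.81·cos 20.9° = 504.1 N.
Parallel to the incline, ΣF = 0 gives f = m g sin θ − P = 192.5 − 351 = -158.5 N (up-slope positive).
Static friction can supply at most μ_s N = 373 N.
Since |-158.5| ≤ 373 N, static friction is sufficient; f equals the required value, not μ_s N.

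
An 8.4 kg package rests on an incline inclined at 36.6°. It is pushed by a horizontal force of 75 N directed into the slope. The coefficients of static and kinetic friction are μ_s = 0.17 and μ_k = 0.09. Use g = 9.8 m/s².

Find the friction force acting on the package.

f ≈ 11.1 N (down the incline)

Normal direction: N = m g cos θ + P sin θ = 110.8 N.
Along the incline, the net driving force (taking up-slope positive) is P cos θ − m g sin θ = 60.21 − 49.08 = 11.13 N, so equilibrium requires friction f = -11.13 N (down-slope).
Maximum static friction: μ_s N = 0.17 × 110.8 = 18.84 N.
Since 11.13 N is within the 18.84 N limit, the package stays put and friction is exactly 11.1 N.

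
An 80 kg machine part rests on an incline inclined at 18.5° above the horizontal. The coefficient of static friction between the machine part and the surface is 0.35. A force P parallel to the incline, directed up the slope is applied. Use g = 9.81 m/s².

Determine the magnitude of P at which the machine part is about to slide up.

At impending motion up the slope, friction acts down-slope at its limit: f = μ_s N.
P is parallel to the surface, so N = m g cos θ = 744 N.
Along the incline: P = m g sin θ + μ_s N = 249 + 0.35×744 = 510 N.

P ≈ 510 N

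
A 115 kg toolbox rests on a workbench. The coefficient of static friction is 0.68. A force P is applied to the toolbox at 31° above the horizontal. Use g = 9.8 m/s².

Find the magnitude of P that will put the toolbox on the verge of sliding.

P ≈ 635 N

N = m g − P sin α (the pull lifts the toolbox).
At impending slip, P cos α = μ_s N = μ_s (m g − P sin α).
Solving: P (cos α + μ_s sin α) = μ_s m g → P = 0.68×1130/(cos 31° + 0.68 sin 31°) = 766/1.207 = 635 N.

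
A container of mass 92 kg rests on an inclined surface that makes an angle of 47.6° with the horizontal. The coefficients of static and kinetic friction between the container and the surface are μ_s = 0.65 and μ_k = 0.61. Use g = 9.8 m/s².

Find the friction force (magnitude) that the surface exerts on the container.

f ≈ 371 N (up the incline)

The normal reaction is N = m g cos θ = 608 N.
For equilibrium along the incline, friction must balance the weight component: f = m g sin θ = 665.8 N up the slope.
Static friction can supply at most μ_s N = 395.2 N.
Since |665.8| > 395.2 N, static friction cannot hold it; the container slides down the incline and kinetic friction applies: f = μ_k N = 0.61 × 608 = 371 N.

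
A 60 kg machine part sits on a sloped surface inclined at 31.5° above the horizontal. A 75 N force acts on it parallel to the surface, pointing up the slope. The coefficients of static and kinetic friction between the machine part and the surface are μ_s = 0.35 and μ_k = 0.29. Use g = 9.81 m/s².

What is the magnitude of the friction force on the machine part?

f ≈ 146 N (up the incline)

The normal reaction is N = m g cos θ = 501.9 N.
The friction needed for equilibrium is m g sin θ − P = 307.5 − 75 = 232.5 N, measured positive up-slope.
Static friction can supply at most μ_s N = 175.7 N.
Since |232.5| > 175.7 N, static friction cannot hold it; the machine part slides down the incline and kinetic friction applies: f = μ_k N = 0.29 × 501.9 = 146 N.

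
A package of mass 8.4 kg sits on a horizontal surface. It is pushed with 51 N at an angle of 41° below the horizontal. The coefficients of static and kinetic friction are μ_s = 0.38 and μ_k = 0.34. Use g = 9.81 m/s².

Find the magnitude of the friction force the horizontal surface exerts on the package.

f ≈ 38.5 N

N = m g + P sin α = 82.4 + 51×sin 41° = 115.9 N.
Horizontally, friction must balance P cos α = 38.49 N.
The static-friction limit is μ_s N = 44.03 N.
38.49 ≤ 44.03 N → static; friction equals the required 38.5 N.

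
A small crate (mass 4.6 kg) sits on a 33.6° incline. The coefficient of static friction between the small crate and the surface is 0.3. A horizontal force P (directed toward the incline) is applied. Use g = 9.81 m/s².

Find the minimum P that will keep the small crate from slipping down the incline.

P_min ≈ 13.7 N

The small crate tends to slide down (tan θ > μ_s), so at the point of impending slip friction acts up-slope at its limit: f = μ_s N.
Perpendicular to the incline: N = m g cos θ + P sin θ.
Along the incline: P cos θ + μ_s N = m g sin θ, i.e. P cos θ + μ_s (m g cos θ + P sin θ) = m g sin θ.
Solving, P (cos θ + μ_s sin θ) = m g (sin θ − μ_s cos θ), so P = 45.1×0.3035/0.9989 = 13.7 N.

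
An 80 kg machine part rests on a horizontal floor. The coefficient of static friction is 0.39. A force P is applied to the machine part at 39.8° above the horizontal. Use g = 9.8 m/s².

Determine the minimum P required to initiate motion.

N = m g − P sin α (the pull lifts the machine part).
At impending slip, P cos α = μ_s N = μ_s (m g − P sin α).
Solving: P (cos α + μ_s sin α) = μ_s m g → P = 0.39×784/(cos 39.8° + 0.39 sin 39.8°) = 306/1.018 = 300 N.

P ≈ 300 N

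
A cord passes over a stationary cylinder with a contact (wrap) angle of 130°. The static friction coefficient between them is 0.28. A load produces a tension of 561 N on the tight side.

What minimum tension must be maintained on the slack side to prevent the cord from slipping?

T_min ≈ 297 N

Capstan equation at impending slip: T_tight/T_slack = e^{μβ}.
β = 130° = 2.269 rad; e^{μβ} = e^{0.28×2.269} = 1.888.
T_slack = T_tight / e^{μβ} = 561 / 1.888 = 297 N.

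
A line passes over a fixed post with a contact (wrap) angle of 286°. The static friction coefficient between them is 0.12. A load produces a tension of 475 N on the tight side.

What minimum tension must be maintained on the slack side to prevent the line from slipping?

T_min ≈ 261 N

Capstan equation at impending slip: T_tight/T_slack = e^{μβ}.
β = 286° = 4.992 rad; e^{μβ} = e^{0.12×4.992} = 1.82.
T_slack = T_tight / e^{μβ} = 475 / 1.82 = 261 N.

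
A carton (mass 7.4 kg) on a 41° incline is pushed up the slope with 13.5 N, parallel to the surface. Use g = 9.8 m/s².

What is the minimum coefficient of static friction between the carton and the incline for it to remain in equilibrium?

μ_s,min ≈ 0.623

N = m g cos θ = 54.73 N.
Friction must make up the shortfall along the incline: f = m g sin θ − P = 47.58 − 13.5 = 34.08 N.
At the threshold f = μ_s N, so μ_s,min = 34.08/54.73 = 0.623.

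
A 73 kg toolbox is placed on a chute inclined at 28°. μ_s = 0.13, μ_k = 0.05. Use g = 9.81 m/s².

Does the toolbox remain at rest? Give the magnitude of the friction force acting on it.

f ≈ 31.6 N

N = m g cos θ = 632 N.
Down-slope weight component: m g sin θ = 336 N.
μ_s N = 82.2 N.
336 > 82.2 N, so it slides; kinetic friction f = μ_k N = 0.05×632 = 31.6 N.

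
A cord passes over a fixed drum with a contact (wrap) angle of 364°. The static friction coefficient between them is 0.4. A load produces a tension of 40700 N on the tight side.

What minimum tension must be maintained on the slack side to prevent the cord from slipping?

Capstan equation at impending slip: T_tight/T_slack = e^{μβ}.
β = 364° = 6.353 rad; e^{μβ} = e^{0.4×6.353} = 12.69.
T_slack = T_tight / e^{μβ} = 40700 / 12.69 = 3210 N.

T_min ≈ 3210 N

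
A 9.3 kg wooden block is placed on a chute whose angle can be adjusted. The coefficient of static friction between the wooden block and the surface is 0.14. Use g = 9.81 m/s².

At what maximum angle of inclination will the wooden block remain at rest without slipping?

At the slip threshold, m g sin θ = μ_s · m g cos θ, so tan θ = μ_s.
θ_max = arctan(0.14) = 7.97°.

θ_max ≈ 7.97°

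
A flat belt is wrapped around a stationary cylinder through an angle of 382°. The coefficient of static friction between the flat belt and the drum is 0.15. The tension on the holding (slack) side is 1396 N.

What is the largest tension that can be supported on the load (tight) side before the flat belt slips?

T_max ≈ 3800 N

At impending slip the capstan equation gives T₂/T₁ = e^{μβ} with β in radians.
β = 382° × π/180 = 6.667 rad.
e^{μβ} = e^{0.15×6.667} = 2.718.
T₂ = T₁ · e^{μβ} = 1396 × 2.718 = 3800 N.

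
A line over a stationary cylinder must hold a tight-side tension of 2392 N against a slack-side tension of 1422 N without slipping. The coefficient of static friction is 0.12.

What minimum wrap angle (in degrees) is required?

T₂/T₁ = e^{μβ} → β = ln(T₂/T₁)/μ.
β = ln(2392/1422)/0.12 = 0.5201/0.12 = 4.334 rad.
In degrees: β = 4.334 × 180/π = 248°.

β_min ≈ 248°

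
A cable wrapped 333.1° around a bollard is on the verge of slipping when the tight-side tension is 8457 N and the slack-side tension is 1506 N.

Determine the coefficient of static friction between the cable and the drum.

T₂/T₁ = e^{μβ} → μ = ln(T₂/T₁)/β.
β = 333.1° = 5.814 rad.
μ = ln(8457/1506)/5.814 = ln(5.616)/5.814 = 0.297.

μ ≈ 0.297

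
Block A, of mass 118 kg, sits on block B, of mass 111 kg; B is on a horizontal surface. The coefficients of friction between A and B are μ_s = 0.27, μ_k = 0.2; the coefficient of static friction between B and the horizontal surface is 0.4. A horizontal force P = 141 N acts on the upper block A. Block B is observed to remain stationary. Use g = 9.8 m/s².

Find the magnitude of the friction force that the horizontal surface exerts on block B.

Normal force at the A–B interface: N₁ = m_A g = 1156 N.
So the A–B interface can sustain at most μ_s N₁ = 312.2 N of static friction.
Since P = 141 N ≤ 312.2 N, A does not slip on B; friction on A equals P = 141 N.
B experiences an equal 141 N forward from A (third law). B is in equilibrium, so the floor supplies f₂ = 141 N of static friction (limit μ_s(m_A+m_B)g = 897.7 N, not exceeded).

f ≈ 141 N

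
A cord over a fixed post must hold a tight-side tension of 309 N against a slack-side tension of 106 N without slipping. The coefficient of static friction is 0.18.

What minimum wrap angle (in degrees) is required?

β_min ≈ 341°

T₂/T₁ = e^{μβ} → β = ln(T₂/T₁)/μ.
β = ln(309/106)/0.18 = 1.07/0.18 = 5.944 rad.
In degrees: β = 5.944 × 180/π = 341°.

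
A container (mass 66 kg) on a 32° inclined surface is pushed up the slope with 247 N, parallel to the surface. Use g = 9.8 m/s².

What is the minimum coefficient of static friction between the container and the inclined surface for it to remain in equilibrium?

N = m g cos θ = 548.5 N.
Friction must make up the shortfall along the incline: f = m g sin θ − P = 342.8 − 247 = 95.75 N.
At the threshold f = μ_s N, so μ_s,min = 95.75/548.5 = 0.175.

μ_s,min ≈ 0.175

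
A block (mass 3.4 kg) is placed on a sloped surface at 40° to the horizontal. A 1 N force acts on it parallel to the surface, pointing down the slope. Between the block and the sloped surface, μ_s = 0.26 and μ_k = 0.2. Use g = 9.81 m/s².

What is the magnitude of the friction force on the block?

Perpendicular to the surface, N = m g cos θ = 3.4·9.81·cos 40° = 25.55 N.
For equilibrium along the incline the friction force must supply f = m g sin θ + P = 21.44 + 1 = 22.44 N (positive meaning up-slope).
Static friction can supply at most μ_s N = 6.643 N.
|22.44| exceeds 6.643 N, so the block slips down-slope; friction is kinetic, f = μ_k N = 0.2×25.55 = 5.11 N.

f ≈ 5.11 N (up the incline)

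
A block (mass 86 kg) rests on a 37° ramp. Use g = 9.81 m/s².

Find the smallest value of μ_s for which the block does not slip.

At the slip threshold m g sin θ = μ_s m g cos θ, so μ_s,min = tan θ.
μ_s,min = tan 37° = 0.754.

μ_s,min ≈ 0.754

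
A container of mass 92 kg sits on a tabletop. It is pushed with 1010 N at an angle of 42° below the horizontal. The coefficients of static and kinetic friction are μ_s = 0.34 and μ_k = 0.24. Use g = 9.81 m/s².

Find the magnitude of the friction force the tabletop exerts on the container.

N = m g + P sin α = 902.5 + 1010×sin 42° = 1578 N.
The horizontal driving force is P cos α = 750.6 N, so equilibrium needs friction f = 750.6 N.
The static-friction limit is μ_s N = 536.6 N.
The required friction exceeds μ_s N, so the container moves and f = μ_k N = 379 N.

f ≈ 379 N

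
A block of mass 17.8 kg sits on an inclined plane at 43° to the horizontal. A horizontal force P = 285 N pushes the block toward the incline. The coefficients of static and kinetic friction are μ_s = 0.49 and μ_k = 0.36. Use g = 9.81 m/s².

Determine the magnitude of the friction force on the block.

The horizontal push has a component P sin θ into the surface, so N = m g cos θ + P sin θ = 127.7 + 194.4 = 322.1 N.
Along the incline, the net driving force (taking up-slope positive) is P cos θ − m g sin θ = 208.4 − 119.1 = 89.35 N, so equilibrium requires friction f = -89.35 N (down-slope).
The limit of static friction is μ_s N = 157.8 N.
Since 89.35 N is within the 157.8 N limit, the block stays put and friction is exactly 89.3 N.

f ≈ 89.3 N (down the incline)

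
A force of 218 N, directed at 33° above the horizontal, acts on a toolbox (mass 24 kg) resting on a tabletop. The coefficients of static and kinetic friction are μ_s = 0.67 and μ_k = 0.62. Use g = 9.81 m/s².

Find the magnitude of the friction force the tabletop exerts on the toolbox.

The vertical component of P reduces the normal force: N = m g − P sin α = 235.4 − 118.7 = 116.7 N.
The horizontal driving force is P cos α = 182.8 N, so equilibrium needs friction f = 182.8 N.
The static-friction limit is μ_s N = 78.19 N.
The required friction exceeds μ_s N, so the toolbox moves and f = μ_k N = 72.4 N.

f ≈ 72.4 N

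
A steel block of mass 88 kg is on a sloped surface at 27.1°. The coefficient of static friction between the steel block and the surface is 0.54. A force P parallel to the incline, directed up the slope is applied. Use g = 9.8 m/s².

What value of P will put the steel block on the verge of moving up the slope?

P ≈ 807 N

At impending motion up the slope, friction acts down-slope at its limit: f = μ_s N.
P is parallel to the surface, so N = m g cos θ = 768 N.
Along the incline: P = m g sin θ + μ_s N = 393 + 0.54×768 = 807 N.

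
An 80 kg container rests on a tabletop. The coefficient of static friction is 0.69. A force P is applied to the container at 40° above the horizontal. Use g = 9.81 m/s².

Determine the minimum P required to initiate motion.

N = m g − P sin α (the pull lifts the container).
At impending slip, P cos α = μ_s N = μ_s (m g − P sin α).
Solving: P (cos α + μ_s sin α) = μ_s m g → P = 0.69×785/(cos 40° + 0.69 sin 40°) = 542/1.21 = 448 N.

P ≈ 448 N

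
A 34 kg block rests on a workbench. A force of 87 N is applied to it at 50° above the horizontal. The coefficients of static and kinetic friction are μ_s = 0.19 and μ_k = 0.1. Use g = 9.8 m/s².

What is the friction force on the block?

The vertical component of P reduces the normal force: N = m g − P sin α = 333.2 − 66.65 = 266.6 N.
For equilibrium, f = P cos α = 87×cos 50° = 55.92 N.
μ_s N = 0.19 × 266.6 = 50.65 N.
The required friction exceeds μ_s N, so the block moves and f = μ_k N = 26.7 N.

f ≈ 26.7 N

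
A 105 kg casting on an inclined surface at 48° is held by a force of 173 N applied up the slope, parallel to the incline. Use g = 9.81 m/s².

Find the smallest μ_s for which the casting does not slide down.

N = m g cos θ = 689.2 N.
Friction must make up the shortfall along the incline: f = m g sin θ − P = 765.5 − 173 = 592.5 N.
At the threshold f = μ_s N, so μ_s,min = 592.5/689.2 = 0.86.

μ_s,min ≈ 0.86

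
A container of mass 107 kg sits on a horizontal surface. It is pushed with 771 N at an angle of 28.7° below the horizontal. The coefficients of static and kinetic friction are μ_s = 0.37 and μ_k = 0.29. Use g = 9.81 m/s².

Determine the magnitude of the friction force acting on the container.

Vertical equilibrium gives N = m g + P sin α = 1420 N.
The horizontal driving force is P cos α = 676.3 N, so equilibrium needs friction f = 676.3 N.
μ_s N = 0.37 × 1420 = 525.4 N.
676.3 > 525.4 N → the container slides; f = μ_k N = 0.29×1420 = 412 N.

f ≈ 412 N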